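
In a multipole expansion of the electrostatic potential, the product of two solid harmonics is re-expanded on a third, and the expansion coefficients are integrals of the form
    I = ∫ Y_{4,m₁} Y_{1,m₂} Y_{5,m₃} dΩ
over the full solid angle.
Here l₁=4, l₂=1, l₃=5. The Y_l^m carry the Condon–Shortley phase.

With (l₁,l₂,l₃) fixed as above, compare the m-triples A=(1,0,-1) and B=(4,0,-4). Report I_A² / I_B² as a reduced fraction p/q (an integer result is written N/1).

l's match ⇒ only the (l;m) 3-j factors differ between A and B.
A: triangle coeff Δ(4,1,5) = 1/495; Σ_t [0,0]: t=0:+1/720 = 1/720; (3j)²=8/165 [(4 1 5; 1 0 -1)], sign=+1
B: triangle coeff Δ(4,1,5) = 1/495; Σ_t [0,0]: t=0:+1/40320 = 1/40320; (3j)²=1/55 [(4 1 5; 4 0 -4)], sign=-1
I_A²/I_B² = (8/165)/(1/55) = 8/3

8/3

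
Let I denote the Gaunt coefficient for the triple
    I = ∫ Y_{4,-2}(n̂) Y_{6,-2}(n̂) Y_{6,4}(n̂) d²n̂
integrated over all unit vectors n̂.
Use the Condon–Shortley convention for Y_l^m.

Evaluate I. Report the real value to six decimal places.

Rules hold: Σm=0, L=16 even, 2≤6≤10.
N = 9·13·13 = 1521
Δ = 4!·4!·8!/17! = 1/15315300
Racah Σ t=0..4: t=0:+1/829440 t=1:−1/25920 t=2:+1/9216 t=3:−1/25920 t=4:+1/829440 = 7/207360
⇒ 3j(4 6 6; 0 0 0)² = 28/2431, sgn +1
Racah Σ t=2..4: t=2:+1/138240 t=3:−1/181440 t=4:+1/3870720 = 23/11612160
⇒ 3j(4 6 6; -2 -2 4)² = 529/204204, sgn +1
4πI² = N·(3j₀)²·(3jₘ)² = 1587/34969
I = +1·√(0.0453831/4π) = 0.06009550

0.060095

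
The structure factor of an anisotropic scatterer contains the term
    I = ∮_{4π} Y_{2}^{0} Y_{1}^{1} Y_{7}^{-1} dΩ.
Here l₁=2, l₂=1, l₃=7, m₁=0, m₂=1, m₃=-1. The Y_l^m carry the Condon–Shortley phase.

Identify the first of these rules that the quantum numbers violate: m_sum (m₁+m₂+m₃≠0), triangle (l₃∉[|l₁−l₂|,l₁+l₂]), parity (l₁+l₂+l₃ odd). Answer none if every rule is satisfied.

Σmᵢ = 0  ✓
l₃∈[|l₁−l₂|,l₁+l₂]=[1,3], have l₃=7  ✗
Σlᵢ = 10 ⇒ even

triangle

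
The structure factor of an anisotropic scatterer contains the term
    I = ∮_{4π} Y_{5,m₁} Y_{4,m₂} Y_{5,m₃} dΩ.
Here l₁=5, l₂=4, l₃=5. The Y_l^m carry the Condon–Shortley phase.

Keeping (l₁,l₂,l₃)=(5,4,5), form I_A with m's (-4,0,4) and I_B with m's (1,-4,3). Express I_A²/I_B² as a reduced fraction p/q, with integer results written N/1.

3/5

l's match ⇒ only the (l;m) 3-j factors differ between A and B.
A: triangle coeff Δ(5,4,5) = 1/3153150; Σ_t [3,4]: t=3:−1/25920 t=4:+1/69120 = -1/41472; (3j)²=2/143 [(5 4 5; -4 0 4)], sign=+1
B: triangle coeff Δ(5,4,5) = 1/3153150; Σ_t [0,0]: t=0:+1/27648 = 1/27648; (3j)²=10/429 [(5 4 5; 1 -4 3)], sign=+1
I_A²/I_B² = (2/143)/(10/429) = 3/5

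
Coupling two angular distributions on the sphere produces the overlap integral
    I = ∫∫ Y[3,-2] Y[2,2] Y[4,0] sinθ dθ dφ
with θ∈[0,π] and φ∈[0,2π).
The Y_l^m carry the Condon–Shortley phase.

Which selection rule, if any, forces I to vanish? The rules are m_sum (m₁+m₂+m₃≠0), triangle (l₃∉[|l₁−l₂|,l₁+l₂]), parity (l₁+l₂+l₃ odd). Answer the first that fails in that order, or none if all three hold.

parity

azimuthal sum: -2 + 2 + 0 = 0  ✓
1 ≤ 4 ≤ 5 (triangle on l)  ✓
L = 3 + 2 + 4 = 9 (odd)  ✗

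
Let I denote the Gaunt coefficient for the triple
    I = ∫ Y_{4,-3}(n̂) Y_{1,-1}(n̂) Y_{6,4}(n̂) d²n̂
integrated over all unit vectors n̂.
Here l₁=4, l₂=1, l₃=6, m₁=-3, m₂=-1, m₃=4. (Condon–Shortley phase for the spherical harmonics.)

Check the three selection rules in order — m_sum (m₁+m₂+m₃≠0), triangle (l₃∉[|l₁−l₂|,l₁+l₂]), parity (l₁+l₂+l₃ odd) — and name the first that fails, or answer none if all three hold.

triangle

azimuthal sum: -3 − 1 + 4 = 0  ✓
3 ≤ 6 ≤ 5 (triangle on l)  ✗
L = 4 + 1 + 6 = 11 (odd)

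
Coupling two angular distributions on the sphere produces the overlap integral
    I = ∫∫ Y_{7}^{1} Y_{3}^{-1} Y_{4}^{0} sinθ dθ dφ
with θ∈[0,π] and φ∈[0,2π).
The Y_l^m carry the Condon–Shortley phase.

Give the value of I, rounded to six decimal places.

Checks pass: Σm=0; 14 even; l₃=4∈[4,10].
(2·7+1)(2·3+1)(2·4+1) = 945
Δ: 6! 8! 0! / 15! → 1/45045
sum: t=3:−1/20736 = -1/20736
3j²(7 3 4; 0 0 0) = Δ·Π!·Σ² = 35/1287  (sign -1)
sum: t=2:+1/27648 = 1/27648
3j²(7 3 4; 1 -1 0) = Δ·Π!·Σ² = 10/429  (sign +1)
combine: 4πI² = 945·35/1287·10/429 = 12250/20449
take √, sign -1: I = -0.21833687

-0.218337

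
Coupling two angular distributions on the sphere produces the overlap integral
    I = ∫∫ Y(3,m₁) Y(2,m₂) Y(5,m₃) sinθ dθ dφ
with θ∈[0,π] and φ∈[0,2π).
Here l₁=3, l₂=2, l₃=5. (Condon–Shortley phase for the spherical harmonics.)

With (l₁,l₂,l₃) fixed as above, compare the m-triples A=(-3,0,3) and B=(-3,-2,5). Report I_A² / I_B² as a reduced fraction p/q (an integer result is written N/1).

Shared (l₁,l₂,l₃)=(3,2,5): N and (l;000)² cancel in I_A²/I_B².
A: Δ = 0!·6!·4!/11! = 1/2310; Racah Σ t=0..0: t=0:+1/2880 = 1/2880; ⇒ 3j(3 2 5; -3 0 3)² = 2/165, sgn +1
B: Δ = 0!·6!·4!/11! = 1/2310; Racah Σ t=0..0: t=0:+1/17280 = 1/17280; ⇒ 3j(3 2 5; -3 -2 5)² = 1/11, sgn +1
I_A²/I_B² = (2/165)/(1/11) = 2/15

2/15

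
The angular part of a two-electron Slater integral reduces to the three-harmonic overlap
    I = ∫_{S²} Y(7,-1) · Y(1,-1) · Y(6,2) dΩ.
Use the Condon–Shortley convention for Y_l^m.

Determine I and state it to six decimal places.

m-sum 0 ✓  L=14 even ✓  6≤6≤8 ✓
Π(2lᵢ+1) = 15×3×13 = 585
triangle coeff Δ(7,1,6) = 1/1365
Σ_t [1,1]: t=1:−1/518400 = -1/518400
(3j)²=7/195 [(7 1 6; 0 0 0)], sign=-1
Σ_t [0,0]: t=0:+1/1935360 = 1/1935360
(3j)²=1/91 [(7 1 6; -1 -1 2)], sign=+1
⇒ 4πI² = 3/13
I = (-1)√(3/13/(4π)) = -0.13551395

-0.135514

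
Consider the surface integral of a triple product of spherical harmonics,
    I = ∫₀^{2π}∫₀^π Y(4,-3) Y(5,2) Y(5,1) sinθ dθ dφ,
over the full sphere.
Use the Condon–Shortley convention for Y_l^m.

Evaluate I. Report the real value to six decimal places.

Checks pass: Σm=0; 14 even; l₃=5∈[1,9].
(2·4+1)(2·5+1)(2·5+1) = 1089
Δ: 4! 4! 6! / 15! → 1/3153150
sum: t=0:+1/69120 t=1:−1/1728 t=2:+1/576 t=3:−1/1728 t=4:+1/69120 = 7/11520
3j²(4 5 5; 0 0 0) = Δ·Π!·Σ² = 2/143  (sign -1)
sum: t=3:−1/6912 t=4:+1/5184 = 1/20736
3j²(4 5 5; -3 2 1) = Δ·Π!·Σ² = 5/2574  (sign +1)
combine: 4πI² = 1089·2/143·5/2574 = 5/169
take √, sign -1: I = -0.04852178

-0.048522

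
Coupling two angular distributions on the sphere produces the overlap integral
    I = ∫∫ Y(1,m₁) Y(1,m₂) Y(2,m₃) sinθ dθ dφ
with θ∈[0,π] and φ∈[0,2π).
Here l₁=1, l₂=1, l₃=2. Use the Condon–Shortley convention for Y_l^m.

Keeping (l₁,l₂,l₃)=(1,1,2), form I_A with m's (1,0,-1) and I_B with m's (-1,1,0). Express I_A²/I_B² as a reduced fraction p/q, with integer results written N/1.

Shared (l₁,l₂,l₃)=(1,1,2): N and (l;000)² cancel in I_A²/I_B².
A: Δ = 0!·2!·2!/5! = 1/30; Racah Σ t=0..0: t=0:+1/2 = 1/2; ⇒ 3j(1 1 2; 1 0 -1)² = 1/10, sgn -1
B: Δ = 0!·2!·2!/5! = 1/30; Racah Σ t=0..0: t=0:+1/4 = 1/4; ⇒ 3j(1 1 2; -1 1 0)² = 1/30, sgn +1
I_A²/I_B² = (1/10)/(1/30) = 3/1

3/1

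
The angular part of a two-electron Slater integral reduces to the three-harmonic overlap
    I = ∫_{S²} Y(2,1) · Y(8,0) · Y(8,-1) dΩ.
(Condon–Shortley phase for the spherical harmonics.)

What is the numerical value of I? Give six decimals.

-0.023001

Rules hold: Σm=0, L=18 even, 6≤8≤10.
N = 5·17·17 = 1445
Δ = 2!·2!·14!/19! = 1/348840
Racah Σ t=0..2: t=0:+1/116121600 t=1:−1/25401600 t=2:+1/116121600 = -1/45158400
⇒ 3j(2 8 8; 0 0 0)² = 24/1615, sgn -1
Racah Σ t=0..1: t=0:+1/58060800 t=1:−1/50803200 = -1/406425600
⇒ 3j(2 8 8; 1 0 -1)² = 1/3230, sgn +1
4πI² = N·(3j₀)²·(3jₘ)² = 12/1805
I = -1·√(0.0066482/4π) = -0.02300102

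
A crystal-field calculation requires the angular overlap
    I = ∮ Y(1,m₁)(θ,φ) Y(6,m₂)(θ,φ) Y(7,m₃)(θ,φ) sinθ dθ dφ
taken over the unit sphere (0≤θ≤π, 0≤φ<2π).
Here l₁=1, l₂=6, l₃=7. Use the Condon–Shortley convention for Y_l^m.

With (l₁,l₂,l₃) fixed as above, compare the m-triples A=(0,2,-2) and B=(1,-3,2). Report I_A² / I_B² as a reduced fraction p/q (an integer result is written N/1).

l's match ⇒ only the (l;m) 3-j factors differ between A and B.
A: triangle coeff Δ(1,6,7) = 1/1365; Σ_t [0,0]: t=0:+1/967680 = 1/967680; (3j)²=3/91 [(1 6 7; 0 2 -2)], sign=-1
B: triangle coeff Δ(1,6,7) = 1/1365; Σ_t [0,0]: t=0:+1/4354560 = 1/4354560; (3j)²=2/273 [(1 6 7; 1 -3 2)], sign=-1
I_A²/I_B² = (3/91)/(2/273) = 9/2

9/2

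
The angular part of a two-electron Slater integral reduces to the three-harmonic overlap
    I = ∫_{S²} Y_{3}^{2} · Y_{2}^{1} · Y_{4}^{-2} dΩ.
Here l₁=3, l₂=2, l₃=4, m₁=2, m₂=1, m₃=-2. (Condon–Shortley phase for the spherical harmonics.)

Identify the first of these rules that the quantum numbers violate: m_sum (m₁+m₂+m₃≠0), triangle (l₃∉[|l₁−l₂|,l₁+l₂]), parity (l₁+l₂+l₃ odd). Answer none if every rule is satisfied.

m_sum

m₁+m₂+m₃ = 2 + 1 − 2 = 1  ✗
triangle: |3−2|=1 ≤ l₃=4 ≤ 3+2=5
parity: l₁+l₂+l₃ = 9 is odd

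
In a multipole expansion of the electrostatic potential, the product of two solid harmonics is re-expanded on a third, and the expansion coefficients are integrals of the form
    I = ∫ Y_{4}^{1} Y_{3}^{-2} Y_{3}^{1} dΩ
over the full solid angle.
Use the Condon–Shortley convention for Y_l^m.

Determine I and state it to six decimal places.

0.145070

Rules hold: Σm=0, L=10 even, 1≤3≤7.
N = 9·7·7 = 441
Δ = 4!·4!·2!/11! = 1/34650
Racah Σ t=1..3: t=1:−1/72 t=2:+1/16 t=3:−1/72 = 5/144
⇒ 3j(4 3 3; 0 0 0)² = 2/77, sgn -1
Racah Σ t=0..1: t=0:+1/144 t=1:−1/48 = -1/72
⇒ 3j(4 3 3; 1 -2 1)² = 16/693, sgn -1
4πI² = N·(3j₀)²·(3jₘ)² = 32/121
I = +1·√(0.264463/4π) = 0.14506992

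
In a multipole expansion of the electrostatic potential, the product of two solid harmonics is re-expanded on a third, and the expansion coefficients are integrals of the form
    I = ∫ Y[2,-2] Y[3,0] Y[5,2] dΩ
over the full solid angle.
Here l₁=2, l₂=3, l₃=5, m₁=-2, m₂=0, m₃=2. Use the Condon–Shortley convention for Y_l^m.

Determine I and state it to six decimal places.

0.141758

Rules hold: Σm=0, L=10 even, 1≤5≤5.
N = 5·7·11 = 385
Δ = 0!·4!·6!/11! = 1/2310
Racah Σ t=0..0: t=0:+1/144 = 1/144
⇒ 3j(2 3 5; 0 0 0)² = 10/231, sgn -1
Racah Σ t=0..0: t=0:+1/864 = 1/864
⇒ 3j(2 3 5; -2 0 2)² = 1/66, sgn -1
4πI² = N·(3j₀)²·(3jₘ)² = 25/99
I = +1·√(0.252525/4π) = 0.14175797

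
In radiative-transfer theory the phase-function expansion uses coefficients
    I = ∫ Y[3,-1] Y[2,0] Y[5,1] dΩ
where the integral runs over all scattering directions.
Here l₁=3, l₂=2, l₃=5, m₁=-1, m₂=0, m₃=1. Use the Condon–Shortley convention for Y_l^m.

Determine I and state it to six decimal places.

Rules hold: Σm=0, L=10 even, 1≤5≤5.
N = 7·5·11 = 385
Δ = 0!·6!·4!/11! = 1/2310
Racah Σ t=0..0: t=0:+1/144 = 1/144
⇒ 3j(3 2 5; 0 0 0)² = 10/231, sgn -1
Racah Σ t=0..0: t=0:+1/192 = 1/192
⇒ 3j(3 2 5; -1 0 1)² = 3/77, sgn +1
4πI² = N·(3j₀)²·(3jₘ)² = 50/77
I = -1·√(0.649351/4π) = -0.22731846

-0.227318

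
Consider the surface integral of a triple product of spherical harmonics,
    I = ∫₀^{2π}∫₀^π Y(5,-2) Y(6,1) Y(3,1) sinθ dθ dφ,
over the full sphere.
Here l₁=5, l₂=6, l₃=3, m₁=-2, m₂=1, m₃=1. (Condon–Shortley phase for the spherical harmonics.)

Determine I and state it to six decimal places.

0.080575

Checks pass: Σm=0; 14 even; l₃=3∈[1,11].
(2·5+1)(2·6+1)(2·3+1) = 1001
Δ: 8! 2! 4! / 15! → 1/675675
sum: t=3:−1/8640 t=4:+1/2304 t=5:−1/8640 = 7/34560
3j²(5 6 3; 0 0 0) = Δ·Π!·Σ² = 7/429  (sign -1)
sum: t=5:−1/5760 t=6:+1/8640 t=7:−1/241920 = -1/16128
3j²(5 6 3; -2 1 1) = Δ·Π!·Σ² = 5/1001  (sign -1)
combine: 4πI² = 1001·7/429·5/1001 = 35/429
take √, sign +1: I = 0.08057502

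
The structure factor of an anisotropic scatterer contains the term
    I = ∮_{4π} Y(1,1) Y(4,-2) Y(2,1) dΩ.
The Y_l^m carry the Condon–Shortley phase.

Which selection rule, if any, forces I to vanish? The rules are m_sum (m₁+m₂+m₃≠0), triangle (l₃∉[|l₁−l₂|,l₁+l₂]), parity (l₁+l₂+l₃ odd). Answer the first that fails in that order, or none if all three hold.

triangle

azimuthal sum: 1 − 2 + 1 = 0  ✓
3 ≤ 2 ≤ 5 (triangle on l)  ✗
L = 1 + 4 + 2 = 7 (odd)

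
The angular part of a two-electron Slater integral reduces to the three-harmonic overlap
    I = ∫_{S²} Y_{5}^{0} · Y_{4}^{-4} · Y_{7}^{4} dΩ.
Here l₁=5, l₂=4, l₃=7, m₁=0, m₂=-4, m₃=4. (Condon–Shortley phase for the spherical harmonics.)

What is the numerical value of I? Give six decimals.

Checks pass: Σm=0; 16 even; l₃=7∈[1,9].
(2·5+1)(2·4+1)(2·7+1) = 1485
Δ: 2! 8! 6! / 17! → 1/6126120
sum: t=0:+1/69120 t=1:−1/20736 t=2:+1/69120 = -1/51840
3j²(5 4 7; 0 0 0) = Δ·Π!·Σ² = 280/21879  (sign +1)
sum: t=0:+1/1036800 = 1/1036800
3j²(5 4 7; 0 -4 4) = Δ·Π!·Σ² = 14/663  (sign -1)
combine: 4πI² = 1485·280/21879·14/663 = 19600/48841
take √, sign -1: I = -0.17870258

-0.178703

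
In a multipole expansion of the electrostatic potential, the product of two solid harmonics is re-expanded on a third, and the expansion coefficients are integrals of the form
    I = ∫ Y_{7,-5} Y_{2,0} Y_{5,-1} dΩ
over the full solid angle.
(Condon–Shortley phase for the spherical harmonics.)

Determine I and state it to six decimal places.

0.000000

-5 + 0 − 1 = -6 ≠ 0: azimuthal integral kills it; I = 0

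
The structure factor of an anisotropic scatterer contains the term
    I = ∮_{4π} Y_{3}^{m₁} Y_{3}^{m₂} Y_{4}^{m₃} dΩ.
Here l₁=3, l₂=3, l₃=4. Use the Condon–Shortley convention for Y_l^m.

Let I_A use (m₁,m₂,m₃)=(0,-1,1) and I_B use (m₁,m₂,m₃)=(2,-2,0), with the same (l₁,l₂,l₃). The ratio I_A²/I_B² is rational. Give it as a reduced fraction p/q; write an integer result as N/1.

Same 3,3,4: normalisation and zero-m 3j drop out of the ratio.
A: Δ: 2! 4! 4! / 11! → 1/34650; sum: t=0:+1/48 t=1:−1/24 t=2:+1/288 = -5/288; 3j²(3 3 4; 0 -1 1) = Δ·Π!·Σ² = 5/462  (sign +1)
B: Δ: 2! 4! 4! / 11! → 1/34650; sum: t=0:+1/72 t=1:−1/576 = 7/576; 3j²(3 3 4; 2 -2 0) = Δ·Π!·Σ² = 7/198  (sign +1)
I_A²/I_B² = (5/462)/(7/198) = 15/49

15/49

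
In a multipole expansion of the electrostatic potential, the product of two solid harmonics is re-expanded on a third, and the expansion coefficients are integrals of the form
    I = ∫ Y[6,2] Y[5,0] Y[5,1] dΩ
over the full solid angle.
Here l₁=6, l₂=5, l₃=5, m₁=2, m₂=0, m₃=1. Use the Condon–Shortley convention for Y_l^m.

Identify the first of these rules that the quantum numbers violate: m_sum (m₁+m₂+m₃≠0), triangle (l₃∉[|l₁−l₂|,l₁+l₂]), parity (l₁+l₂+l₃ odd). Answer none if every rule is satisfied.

m_sum

m₁+m₂+m₃ = 2 + 0 + 1 = 3  ✗
triangle: |6−5|=1 ≤ l₃=5 ≤ 6+5=11
parity: l₁+l₂+l₃ = 16 is even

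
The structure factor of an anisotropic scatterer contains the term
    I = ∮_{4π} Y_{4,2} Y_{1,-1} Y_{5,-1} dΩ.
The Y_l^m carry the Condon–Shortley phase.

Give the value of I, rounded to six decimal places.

Rules hold: Σm=0, L=10 even, 3≤5≤5.
N = 9·3·11 = 297
Δ = 0!·8!·2!/11! = 1/495
Racah Σ t=0..0: t=0:+1/576 = 1/576
⇒ 3j(4 1 5; 0 0 0)² = 5/99, sgn -1
Racah Σ t=0..0: t=0:+1/2880 = 1/2880
⇒ 3j(4 1 5; 2 -1 -1)² = 2/165, sgn +1
4πI² = N·(3j₀)²·(3jₘ)² = 2/11
I = -1·√(0.181818/4π) = -0.12028562

-0.120286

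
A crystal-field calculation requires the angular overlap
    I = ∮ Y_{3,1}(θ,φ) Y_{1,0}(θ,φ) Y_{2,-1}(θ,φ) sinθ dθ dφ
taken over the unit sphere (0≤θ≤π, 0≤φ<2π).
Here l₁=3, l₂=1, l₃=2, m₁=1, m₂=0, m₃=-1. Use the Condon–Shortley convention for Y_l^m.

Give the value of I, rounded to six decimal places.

-0.233597

Checks pass: Σm=0; 6 even; l₃=2∈[2,4].
(2·3+1)(2·1+1)(2·2+1) = 105
Δ: 2! 4! 0! / 7! → 1/105
sum: t=1:−1/4 = -1/4
3j²(3 1 2; 0 0 0) = Δ·Π!·Σ² = 3/35  (sign -1)
sum: t=1:−1/6 = -1/6
3j²(3 1 2; 1 0 -1) = Δ·Π!·Σ² = 8/105  (sign +1)
combine: 4πI² = 105·3/35·8/105 = 24/35
take √, sign -1: I = -0.23359668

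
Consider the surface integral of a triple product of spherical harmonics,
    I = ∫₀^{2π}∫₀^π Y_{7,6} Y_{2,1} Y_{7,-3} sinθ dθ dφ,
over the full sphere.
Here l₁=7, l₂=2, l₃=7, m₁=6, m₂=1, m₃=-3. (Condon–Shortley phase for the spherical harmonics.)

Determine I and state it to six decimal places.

0.000000

Σmᵢ = 4 ≠ 0, so the φ-integral vanishes; I = 0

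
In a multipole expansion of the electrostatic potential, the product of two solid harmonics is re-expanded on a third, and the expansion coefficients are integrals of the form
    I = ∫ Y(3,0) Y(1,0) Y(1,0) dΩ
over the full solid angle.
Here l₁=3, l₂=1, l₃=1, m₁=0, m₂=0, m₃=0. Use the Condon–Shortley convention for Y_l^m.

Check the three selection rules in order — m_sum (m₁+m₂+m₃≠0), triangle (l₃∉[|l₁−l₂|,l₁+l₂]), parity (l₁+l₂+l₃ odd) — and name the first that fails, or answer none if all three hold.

m₁+m₂+m₃ = 0 + 0 + 0 = 0  ✓
triangle: |3−1|=2 ≤ l₃=1 ≤ 3+1=4  ✗
parity: l₁+l₂+l₃ = 5 is odd

triangle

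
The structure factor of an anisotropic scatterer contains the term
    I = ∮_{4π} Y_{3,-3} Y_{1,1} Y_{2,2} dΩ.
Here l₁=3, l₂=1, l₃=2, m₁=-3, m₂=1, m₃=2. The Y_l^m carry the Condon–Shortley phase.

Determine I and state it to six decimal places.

Checks pass: Σm=0; 6 even; l₃=2∈[2,4].
(2·3+1)(2·1+1)(2·2+1) = 105
Δ: 2! 4! 0! / 7! → 1/105
sum: t=1:−1/4 = -1/4
3j²(3 1 2; 0 0 0) = Δ·Π!·Σ² = 3/35  (sign -1)
sum: t=2:+1/48 = 1/48
3j²(3 1 2; -3 1 2) = Δ·Π!·Σ² = 1/7  (sign +1)
combine: 4πI² = 105·3/35·1/7 = 9/7
take √, sign -1: I = -0.31986543

-0.319865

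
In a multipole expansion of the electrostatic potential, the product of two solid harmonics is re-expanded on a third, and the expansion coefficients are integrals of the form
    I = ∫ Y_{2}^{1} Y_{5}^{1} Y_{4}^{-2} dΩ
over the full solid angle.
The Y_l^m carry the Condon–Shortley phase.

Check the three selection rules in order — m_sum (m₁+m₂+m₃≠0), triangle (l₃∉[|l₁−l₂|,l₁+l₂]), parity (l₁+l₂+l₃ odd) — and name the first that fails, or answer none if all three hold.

azimuthal sum: 1 + 1 − 2 = 0  ✓
3 ≤ 4 ≤ 7 (triangle on l)  ✓
L = 2 + 5 + 4 = 11 (odd)  ✗

parity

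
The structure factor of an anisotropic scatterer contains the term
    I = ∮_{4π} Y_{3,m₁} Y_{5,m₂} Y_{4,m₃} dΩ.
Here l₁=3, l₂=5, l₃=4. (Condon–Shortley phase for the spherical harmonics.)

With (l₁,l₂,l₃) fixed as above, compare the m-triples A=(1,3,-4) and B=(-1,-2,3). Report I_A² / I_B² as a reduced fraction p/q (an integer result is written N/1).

48/49

l's match ⇒ only the (l;m) 3-j factors differ between A and B.
A: triangle coeff Δ(3,5,4) = 1/180180; Σ_t [2,2]: t=2:+1/5760 = 1/5760; (3j)²=56/2145 [(3 5 4; 1 3 -4)], sign=+1
B: triangle coeff Δ(3,5,4) = 1/180180; Σ_t [2,3]: t=2:+1/960 t=3:−1/4320 = 7/8640; (3j)²=343/12870 [(3 5 4; -1 -2 3)], sign=-1
I_A²/I_B² = (56/2145)/(343/12870) = 48/49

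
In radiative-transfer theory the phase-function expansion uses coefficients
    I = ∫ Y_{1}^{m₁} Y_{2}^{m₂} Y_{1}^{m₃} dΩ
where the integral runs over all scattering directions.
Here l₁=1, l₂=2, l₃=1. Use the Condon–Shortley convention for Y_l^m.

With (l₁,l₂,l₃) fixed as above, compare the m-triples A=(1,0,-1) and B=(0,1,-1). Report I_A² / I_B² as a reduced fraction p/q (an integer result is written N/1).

1/3

l's match ⇒ only the (l;m) 3-j factors differ between A and B.
A: triangle coeff Δ(1,2,1) = 1/30; Σ_t [0,0]: t=0:+1/4 = 1/4; (3j)²=1/30 [(1 2 1; 1 0 -1)], sign=+1
B: triangle coeff Δ(1,2,1) = 1/30; Σ_t [1,1]: t=1:−1/2 = -1/2; (3j)²=1/10 [(1 2 1; 0 1 -1)], sign=-1
I_A²/I_B² = (1/30)/(1/10) = 1/3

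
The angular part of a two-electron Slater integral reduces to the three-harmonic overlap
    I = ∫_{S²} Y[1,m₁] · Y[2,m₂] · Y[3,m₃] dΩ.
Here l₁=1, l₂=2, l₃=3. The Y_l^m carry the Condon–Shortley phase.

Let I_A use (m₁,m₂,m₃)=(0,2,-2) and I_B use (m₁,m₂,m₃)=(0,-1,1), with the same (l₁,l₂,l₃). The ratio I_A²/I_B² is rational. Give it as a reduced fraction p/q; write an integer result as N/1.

5/8

Same 1,2,3: normalisation and zero-m 3j drop out of the ratio.
A: Δ: 0! 2! 4! / 7! → 1/105; sum: t=0:+1/24 = 1/24; 3j²(1 2 3; 0 2 -2) = Δ·Π!·Σ² = 1/21  (sign -1)
B: Δ: 0! 2! 4! / 7! → 1/105; sum: t=0:+1/6 = 1/6; 3j²(1 2 3; 0 -1 1) = Δ·Π!·Σ² = 8/105  (sign +1)
I_A²/I_B² = (1/21)/(8/105) = 5/8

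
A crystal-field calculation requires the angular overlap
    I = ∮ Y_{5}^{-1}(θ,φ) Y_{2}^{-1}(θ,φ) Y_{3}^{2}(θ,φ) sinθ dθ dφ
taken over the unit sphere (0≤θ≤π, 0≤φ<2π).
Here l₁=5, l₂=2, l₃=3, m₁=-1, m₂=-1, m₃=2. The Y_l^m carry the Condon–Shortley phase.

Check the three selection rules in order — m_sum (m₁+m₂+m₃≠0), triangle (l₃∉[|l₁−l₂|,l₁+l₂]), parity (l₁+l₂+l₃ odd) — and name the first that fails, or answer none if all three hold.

none

m₁+m₂+m₃ = -1 − 1 + 2 = 0  ✓
triangle: |5−2|=3 ≤ l₃=3 ≤ 5+2=7  ✓
parity: l₁+l₂+l₃ = 10 is even  ✓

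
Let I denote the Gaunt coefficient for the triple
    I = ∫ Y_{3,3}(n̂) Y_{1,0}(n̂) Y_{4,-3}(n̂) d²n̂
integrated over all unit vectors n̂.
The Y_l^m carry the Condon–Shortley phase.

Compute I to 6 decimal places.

Checks pass: Σm=0; 8 even; l₃=4∈[2,4].
(2·3+1)(2·1+1)(2·4+1) = 189
Δ: 0! 6! 2! / 9! → 1/252
sum: t=0:+1/36 = 1/36
3j²(3 1 4; 0 0 0) = Δ·Π!·Σ² = 4/63  (sign +1)
sum: t=0:+1/720 = 1/720
3j²(3 1 4; 3 0 -3) = Δ·Π!·Σ² = 1/36  (sign -1)
combine: 4πI² = 189·4/63·1/36 = 1/3
take √, sign -1: I = -0.16286750

-0.162868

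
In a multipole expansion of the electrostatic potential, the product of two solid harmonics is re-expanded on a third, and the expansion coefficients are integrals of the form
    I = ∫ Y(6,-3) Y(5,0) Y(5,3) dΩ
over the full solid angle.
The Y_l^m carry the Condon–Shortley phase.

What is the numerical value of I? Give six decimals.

Checks pass: Σm=0; 16 even; l₃=5∈[1,11].
(2·6+1)(2·5+1)(2·5+1) = 1573
Δ: 6! 6! 4! / 17! → 1/28588560
sum: t=1:−1/345600 t=2:+1/13824 t=3:−1/5184 t=4:+1/13824 t=5:−1/345600 = -7/129600
3j²(6 5 5; 0 0 0) = Δ·Π!·Σ² = 80/7293  (sign +1)
sum: t=3:−1/103680 t=4:+1/34560 t=5:−1/138240 = 1/82944
3j²(6 5 5; -3 0 3) = Δ·Π!·Σ² = 125/9724  (sign +1)
combine: 4πI² = 1573·80/7293·125/9724 = 2500/11271
take √, sign +1: I = 0.13285682

0.132857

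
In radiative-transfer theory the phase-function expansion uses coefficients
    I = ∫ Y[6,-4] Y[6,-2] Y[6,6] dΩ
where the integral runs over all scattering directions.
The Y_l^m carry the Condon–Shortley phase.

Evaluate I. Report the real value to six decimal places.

-0.158872

m-sum 0 ✓  L=18 even ✓  0≤6≤12 ✓
Π(2lᵢ+1) = 13×13×13 = 2197
triangle coeff Δ(6,6,6) = 1/325909584
Σ_t [0,6]: t=0:+1/373248000 t=1:−1/1728000 t=2:+1/110592 t=3:−1/46656 t=4:+1/110592 t=5:−1/1728000 t=6:+1/373248000 = -7/1555200
(3j)²=400/46189 [(6 6 6; 0 0 0)], sign=-1
Σ_t [4,4]: t=4:+1/24883200 = 1/24883200
(3j)²=70/4199 [(6 6 6; -4 -2 6)], sign=+1
⇒ 4πI² = 364000/1147619
I = (-1)√(364000/1147619/(4π)) = -0.15887183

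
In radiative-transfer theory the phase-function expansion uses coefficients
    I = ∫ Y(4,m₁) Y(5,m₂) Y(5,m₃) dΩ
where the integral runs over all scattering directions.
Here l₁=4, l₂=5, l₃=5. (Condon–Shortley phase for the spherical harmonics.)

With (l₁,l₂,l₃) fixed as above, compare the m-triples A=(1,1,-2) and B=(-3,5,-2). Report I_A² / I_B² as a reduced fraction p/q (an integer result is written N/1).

l's match ⇒ only the (l;m) 3-j factors differ between A and B.
A: triangle coeff Δ(4,5,5) = 1/3153150; Σ_t [0,3]: t=0:+1/103680 t=1:−1/2880 t=2:+1/1152 t=3:−1/5184 = 7/20736; (3j)²=35/2574 [(4 5 5; 1 1 -2)], sign=-1
B: triangle coeff Δ(4,5,5) = 1/3153150; Σ_t [4,4]: t=4:+1/103680 = 1/103680; (3j)²=7/429 [(4 5 5; -3 5 -2)], sign=-1
I_A²/I_B² = (35/2574)/(7/429) = 5/6

5/6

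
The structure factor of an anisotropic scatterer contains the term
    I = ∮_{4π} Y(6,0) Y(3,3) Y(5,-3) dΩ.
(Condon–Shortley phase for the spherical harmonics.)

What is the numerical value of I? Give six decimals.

Rules hold: Σm=0, L=14 even, 3≤5≤9.
N = 13·7·11 = 1001
Δ = 4!·8!·2!/15! = 1/675675
Racah Σ t=1..3: t=1:−1/8640 t=2:+1/2304 t=3:−1/8640 = 7/34560
⇒ 3j(6 3 5; 0 0 0)² = 7/429, sgn -1
Racah Σ t=4..4: t=4:+1/69120 = 1/69120
⇒ 3j(6 3 5; 0 3 -3)² = 4/429, sgn +1
4πI² = N·(3j₀)²·(3jₘ)² = 196/1287
I = -1·√(0.152292/4π) = -0.11008644

-0.110086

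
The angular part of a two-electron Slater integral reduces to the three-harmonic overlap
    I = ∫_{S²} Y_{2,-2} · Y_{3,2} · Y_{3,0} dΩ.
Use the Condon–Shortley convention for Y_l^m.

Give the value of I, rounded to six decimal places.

-0.188063

Rules hold: Σm=0, L=8 even, 1≤3≤5.
N = 5·7·7 = 245
Δ = 2!·2!·4!/9! = 1/3780
Racah Σ t=0..2: t=0:+1/24 t=1:−1/4 t=2:+1/24 = -1/6
⇒ 3j(2 3 3; 0 0 0)² = 4/105, sgn +1
Racah Σ t=2..2: t=2:+1/24 = 1/24
⇒ 3j(2 3 3; -2 2 0)² = 1/21, sgn -1
4πI² = N·(3j₀)²·(3jₘ)² = 4/9
I = -1·√(0.444444/4π) = -0.18806319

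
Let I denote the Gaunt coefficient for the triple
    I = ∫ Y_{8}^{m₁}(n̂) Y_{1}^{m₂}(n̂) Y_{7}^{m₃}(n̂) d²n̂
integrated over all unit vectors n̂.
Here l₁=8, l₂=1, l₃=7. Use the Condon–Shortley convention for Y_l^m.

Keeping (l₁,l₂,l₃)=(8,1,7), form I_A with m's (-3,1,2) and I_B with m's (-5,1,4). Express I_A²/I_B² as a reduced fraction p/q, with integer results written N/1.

Shared (l₁,l₂,l₃)=(8,1,7): N and (l;000)² cancel in I_A²/I_B².
A: Δ = 2!·14!·0!/17! = 1/2040; Racah Σ t=2..2: t=2:+1/87091200 = 1/87091200; ⇒ 3j(8 1 7; -3 1 2)² = 11/408, sgn -1
B: Δ = 2!·14!·0!/17! = 1/2040; Racah Σ t=2..2: t=2:+1/479001600 = 1/479001600; ⇒ 3j(8 1 7; -5 1 4)² = 13/340, sgn -1
I_A²/I_B² = (11/408)/(13/340) = 55/78

55/78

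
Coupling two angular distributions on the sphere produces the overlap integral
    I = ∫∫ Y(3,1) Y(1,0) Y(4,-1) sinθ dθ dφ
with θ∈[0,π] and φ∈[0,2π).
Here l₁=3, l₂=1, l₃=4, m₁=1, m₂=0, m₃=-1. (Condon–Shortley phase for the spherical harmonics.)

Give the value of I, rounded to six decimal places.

m-sum 0 ✓  L=8 even ✓  2≤4≤4 ✓
Π(2lᵢ+1) = 7×3×9 = 189
triangle coeff Δ(3,1,4) = 1/252
Σ_t [0,0]: t=0:+1/36 = 1/36
(3j)²=4/63 [(3 1 4; 0 0 0)], sign=+1
Σ_t [0,0]: t=0:+1/48 = 1/48
(3j)²=5/84 [(3 1 4; 1 0 -1)], sign=-1
⇒ 4πI² = 5/7
I = (-1)√(5/7/(4π)) = -0.23841361

-0.238414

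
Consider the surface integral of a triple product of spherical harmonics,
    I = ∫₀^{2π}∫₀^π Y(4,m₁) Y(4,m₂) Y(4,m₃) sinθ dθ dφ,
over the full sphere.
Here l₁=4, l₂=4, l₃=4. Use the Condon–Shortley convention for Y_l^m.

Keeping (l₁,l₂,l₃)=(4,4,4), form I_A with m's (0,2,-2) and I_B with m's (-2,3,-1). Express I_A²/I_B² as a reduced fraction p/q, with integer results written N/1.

121/70

Shared (l₁,l₂,l₃)=(4,4,4): N and (l;000)² cancel in I_A²/I_B².
A: Δ = 4!·4!·4!/13! = 1/450450; Racah Σ t=2..4: t=2:+1/384 t=3:−1/216 t=4:+1/2304 = -11/6912; ⇒ 3j(4 4 4; 0 2 -2)² = 11/1638, sgn -1
B: Δ = 4!·4!·4!/13! = 1/450450; Racah Σ t=3..4: t=3:−1/864 t=4:+1/576 = 1/1728; ⇒ 3j(4 4 4; -2 3 -1)² = 5/1287, sgn -1
I_A²/I_B² = (11/1638)/(5/1287) = 121/70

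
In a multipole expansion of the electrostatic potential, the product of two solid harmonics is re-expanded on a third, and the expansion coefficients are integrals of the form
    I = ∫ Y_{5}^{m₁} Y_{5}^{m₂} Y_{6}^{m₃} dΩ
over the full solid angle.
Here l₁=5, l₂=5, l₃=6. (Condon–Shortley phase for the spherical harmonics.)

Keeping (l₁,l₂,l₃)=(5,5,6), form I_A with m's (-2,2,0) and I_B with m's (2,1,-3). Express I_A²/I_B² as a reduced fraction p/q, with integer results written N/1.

12/5

Shared (l₁,l₂,l₃)=(5,5,6): N and (l;000)² cancel in I_A²/I_B².
A: Δ = 4!·6!·6!/17! = 1/28588560; Racah Σ t=1..4: t=1:−1/3110400 t=2:+1/57600 t=3:−1/13824 t=4:+1/31104 = -1/43200; ⇒ 3j(5 5 6; -2 2 0)² = 108/12155, sgn -1
B: Δ = 4!·6!·6!/17! = 1/28588560; Racah Σ t=0..3: t=0:+1/622080 t=1:−1/34560 t=2:+1/23040 t=3:−1/155520 = 1/103680; ⇒ 3j(5 5 6; 2 1 -3)² = 9/2431, sgn -1
I_A²/I_B² = (108/12155)/(9/2431) = 12/5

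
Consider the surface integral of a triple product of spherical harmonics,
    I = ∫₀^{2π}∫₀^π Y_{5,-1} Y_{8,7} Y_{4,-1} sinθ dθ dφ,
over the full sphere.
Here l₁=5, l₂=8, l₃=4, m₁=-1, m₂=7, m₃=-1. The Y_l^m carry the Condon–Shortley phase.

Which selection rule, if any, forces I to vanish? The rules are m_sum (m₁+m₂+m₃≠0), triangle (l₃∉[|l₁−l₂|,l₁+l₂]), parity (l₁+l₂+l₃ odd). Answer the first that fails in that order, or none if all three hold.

m₁+m₂+m₃ = -1 + 7 − 1 = 5  ✗
triangle: |5−8|=3 ≤ l₃=4 ≤ 5+8=13
parity: l₁+l₂+l₃ = 17 is odd

m_sum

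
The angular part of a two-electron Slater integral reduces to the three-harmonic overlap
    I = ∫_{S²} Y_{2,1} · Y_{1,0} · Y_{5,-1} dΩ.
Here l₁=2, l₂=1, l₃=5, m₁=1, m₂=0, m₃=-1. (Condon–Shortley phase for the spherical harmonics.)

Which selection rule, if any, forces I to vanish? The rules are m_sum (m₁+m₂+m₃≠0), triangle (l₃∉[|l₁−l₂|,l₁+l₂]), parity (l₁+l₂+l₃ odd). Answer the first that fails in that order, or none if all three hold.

m₁+m₂+m₃ = 1 + 0 − 1 = 0  ✓
triangle: |2−1|=1 ≤ l₃=5 ≤ 2+1=3  ✗
parity: l₁+l₂+l₃ = 8 is even

triangle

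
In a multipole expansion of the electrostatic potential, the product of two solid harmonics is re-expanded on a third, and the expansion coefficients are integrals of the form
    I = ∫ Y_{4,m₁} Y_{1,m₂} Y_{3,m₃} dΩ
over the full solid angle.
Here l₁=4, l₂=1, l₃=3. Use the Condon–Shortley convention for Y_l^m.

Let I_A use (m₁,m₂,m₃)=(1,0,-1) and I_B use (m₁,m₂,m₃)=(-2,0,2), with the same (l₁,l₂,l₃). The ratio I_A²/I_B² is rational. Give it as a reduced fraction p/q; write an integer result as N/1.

Same 4,1,3: normalisation and zero-m 3j drop out of the ratio.
A: Δ: 2! 6! 0! / 9! → 1/252; sum: t=1:−1/48 = -1/48; 3j²(4 1 3; 1 0 -1) = Δ·Π!·Σ² = 5/84  (sign -1)
B: Δ: 2! 6! 0! / 9! → 1/252; sum: t=1:−1/120 = -1/120; 3j²(4 1 3; -2 0 2) = Δ·Π!·Σ² = 1/21  (sign +1)
I_A²/I_B² = (5/84)/(1/21) = 5/4

5/4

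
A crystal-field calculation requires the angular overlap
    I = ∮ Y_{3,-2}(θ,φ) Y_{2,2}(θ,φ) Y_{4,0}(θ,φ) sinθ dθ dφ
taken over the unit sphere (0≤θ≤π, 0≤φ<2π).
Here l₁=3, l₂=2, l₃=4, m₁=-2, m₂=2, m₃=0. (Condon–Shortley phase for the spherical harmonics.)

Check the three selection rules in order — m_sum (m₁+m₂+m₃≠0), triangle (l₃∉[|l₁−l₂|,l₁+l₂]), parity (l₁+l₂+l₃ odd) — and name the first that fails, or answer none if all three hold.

Σmᵢ = 0  ✓
l₃∈[|l₁−l₂|,l₁+l₂]=[1,5], have l₃=4  ✓
Σlᵢ = 9 ⇒ odd  ✗

parity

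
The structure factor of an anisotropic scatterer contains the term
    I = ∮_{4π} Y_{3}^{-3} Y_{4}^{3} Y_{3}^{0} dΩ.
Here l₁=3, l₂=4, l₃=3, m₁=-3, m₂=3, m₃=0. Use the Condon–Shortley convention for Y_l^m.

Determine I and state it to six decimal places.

Checks pass: Σm=0; 10 even; l₃=3∈[1,7].
(2·3+1)(2·4+1)(2·3+1) = 441
Δ: 4! 2! 4! / 11! → 1/34650
sum: t=1:−1/72 t=2:+1/16 t=3:−1/72 = 5/144
3j²(3 4 3; 0 0 0) = Δ·Π!·Σ² = 2/77  (sign -1)
sum: t=4:+1/288 = 1/288
3j²(3 4 3; -3 3 0) = Δ·Π!·Σ² = 1/22  (sign -1)
combine: 4πI² = 441·2/77·1/22 = 63/121
take √, sign +1: I = 0.20355073

0.203551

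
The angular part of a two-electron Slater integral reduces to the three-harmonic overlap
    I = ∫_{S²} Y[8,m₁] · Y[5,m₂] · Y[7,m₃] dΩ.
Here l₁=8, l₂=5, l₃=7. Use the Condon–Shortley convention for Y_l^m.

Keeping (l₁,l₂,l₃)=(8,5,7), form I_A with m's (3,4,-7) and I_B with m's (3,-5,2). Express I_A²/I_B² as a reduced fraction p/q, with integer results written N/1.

143/1260

Same 8,5,7: normalisation and zero-m 3j drop out of the ratio.
A: Δ: 6! 10! 4! / 21! → 1/814773960; sum: t=5:−1/10450944000 = -1/10450944000; 3j²(8 5 7; 3 4 -7) = Δ·Π!·Σ² = 11/6460  (sign -1)
B: Δ: 6! 10! 4! / 21! → 1/814773960; sum: t=0:+1/248832000 = 1/248832000; 3j²(8 5 7; 3 -5 2) = Δ·Π!·Σ² = 63/4199  (sign -1)
I_A²/I_B² = (11/6460)/(63/4199) = 143/1260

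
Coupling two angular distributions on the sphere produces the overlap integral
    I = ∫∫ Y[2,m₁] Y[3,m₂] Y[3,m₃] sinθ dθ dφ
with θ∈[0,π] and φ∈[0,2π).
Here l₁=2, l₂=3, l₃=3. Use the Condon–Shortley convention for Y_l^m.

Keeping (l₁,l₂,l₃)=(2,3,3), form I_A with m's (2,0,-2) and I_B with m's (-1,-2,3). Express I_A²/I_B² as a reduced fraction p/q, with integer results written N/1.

Shared (l₁,l₂,l₃)=(2,3,3): N and (l;000)² cancel in I_A²/I_B².
A: Δ = 2!·2!·4!/9! = 1/3780; Racah Σ t=0..0: t=0:+1/24 = 1/24; ⇒ 3j(2 3 3; 2 0 -2)² = 1/21, sgn -1
B: Δ = 2!·2!·4!/9! = 1/3780; Racah Σ t=1..1: t=1:−1/48 = -1/48; ⇒ 3j(2 3 3; -1 -2 3)² = 5/84, sgn -1
I_A²/I_B² = (1/21)/(5/84) = 4/5

4/5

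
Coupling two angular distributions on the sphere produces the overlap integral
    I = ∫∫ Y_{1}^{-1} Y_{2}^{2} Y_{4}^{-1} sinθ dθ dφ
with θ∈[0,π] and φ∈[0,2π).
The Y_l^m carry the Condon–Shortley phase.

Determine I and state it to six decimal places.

0.000000

l₃=4 ∉ [1,3] — triangle fails ⇒ I = 0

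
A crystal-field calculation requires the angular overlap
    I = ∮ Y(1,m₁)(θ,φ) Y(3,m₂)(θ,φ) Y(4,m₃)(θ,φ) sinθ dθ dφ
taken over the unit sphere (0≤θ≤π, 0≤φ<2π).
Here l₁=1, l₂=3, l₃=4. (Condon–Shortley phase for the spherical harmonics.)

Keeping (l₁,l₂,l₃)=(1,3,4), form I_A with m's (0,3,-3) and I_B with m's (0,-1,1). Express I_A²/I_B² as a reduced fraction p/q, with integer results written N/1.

Same 1,3,4: normalisation and zero-m 3j drop out of the ratio.
A: Δ: 0! 2! 6! / 9! → 1/252; sum: t=0:+1/720 = 1/720; 3j²(1 3 4; 0 3 -3) = Δ·Π!·Σ² = 1/36  (sign -1)
B: Δ: 0! 2! 6! / 9! → 1/252; sum: t=0:+1/48 = 1/48; 3j²(1 3 4; 0 -1 1) = Δ·Π!·Σ² = 5/84  (sign -1)
I_A²/I_B² = (1/36)/(5/84) = 7/15

7/15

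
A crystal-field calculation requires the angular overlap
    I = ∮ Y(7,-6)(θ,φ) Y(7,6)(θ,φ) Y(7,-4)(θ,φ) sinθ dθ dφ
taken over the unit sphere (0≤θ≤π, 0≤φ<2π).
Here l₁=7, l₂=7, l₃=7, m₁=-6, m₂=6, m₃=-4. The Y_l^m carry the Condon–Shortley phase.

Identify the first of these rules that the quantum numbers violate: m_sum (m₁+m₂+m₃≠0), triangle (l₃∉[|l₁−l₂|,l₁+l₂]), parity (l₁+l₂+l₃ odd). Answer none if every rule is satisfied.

m_sum

m₁+m₂+m₃ = -6 + 6 − 4 = -4  ✗
triangle: |7−7|=0 ≤ l₃=7 ≤ 7+7=14
parity: l₁+l₂+l₃ = 21 is odd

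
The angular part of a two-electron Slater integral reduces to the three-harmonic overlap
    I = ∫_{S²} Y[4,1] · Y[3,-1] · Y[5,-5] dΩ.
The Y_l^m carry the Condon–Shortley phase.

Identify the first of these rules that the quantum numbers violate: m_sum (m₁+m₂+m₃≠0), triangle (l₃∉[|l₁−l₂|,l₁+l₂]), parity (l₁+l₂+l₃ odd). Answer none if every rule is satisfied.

m_sum

azimuthal sum: 1 − 1 − 5 = -5  ✗
1 ≤ 5 ≤ 7 (triangle on l)
L = 4 + 3 + 5 = 12 (even)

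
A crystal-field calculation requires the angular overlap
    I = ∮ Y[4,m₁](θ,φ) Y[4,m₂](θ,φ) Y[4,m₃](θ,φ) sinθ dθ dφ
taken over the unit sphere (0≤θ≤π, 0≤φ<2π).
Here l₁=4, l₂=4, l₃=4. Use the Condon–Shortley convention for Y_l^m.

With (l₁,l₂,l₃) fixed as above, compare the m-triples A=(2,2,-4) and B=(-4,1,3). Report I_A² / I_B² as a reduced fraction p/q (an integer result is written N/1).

9/7

Shared (l₁,l₂,l₃)=(4,4,4): N and (l;000)² cancel in I_A²/I_B².
A: Δ = 4!·4!·4!/13! = 1/450450; Racah Σ t=2..2: t=2:+1/2304 = 1/2304; ⇒ 3j(4 4 4; 2 2 -4)² = 5/143, sgn +1
B: Δ = 4!·4!·4!/13! = 1/450450; Racah Σ t=4..4: t=4:+1/3456 = 1/3456; ⇒ 3j(4 4 4; -4 1 3)² = 35/1287, sgn -1
I_A²/I_B² = (5/143)/(35/1287) = 9/7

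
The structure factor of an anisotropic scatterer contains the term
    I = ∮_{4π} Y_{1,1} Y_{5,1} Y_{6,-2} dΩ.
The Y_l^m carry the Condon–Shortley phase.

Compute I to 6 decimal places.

m-sum 0 ✓  L=12 even ✓  4≤6≤6 ✓
Π(2lᵢ+1) = 3×11×13 = 429
triangle coeff Δ(1,5,6) = 1/858
Σ_t [0,0]: t=0:+1/14400 = 1/14400
(3j)²=6/143 [(1 5 6; 0 0 0)], sign=+1
Σ_t [0,0]: t=0:+1/34560 = 1/34560
(3j)²=14/429 [(1 5 6; 1 1 -2)], sign=+1
⇒ 4πI² = 84/143
I = (+1)√(84/143/(4π)) = 0.21620548

0.216205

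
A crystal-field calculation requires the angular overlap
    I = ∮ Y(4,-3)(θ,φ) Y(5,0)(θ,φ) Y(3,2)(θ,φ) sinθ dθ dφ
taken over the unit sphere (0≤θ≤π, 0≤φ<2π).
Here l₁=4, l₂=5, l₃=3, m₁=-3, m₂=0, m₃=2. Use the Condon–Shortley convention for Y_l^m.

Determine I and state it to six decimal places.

-3 + 0 + 2 = -1 ≠ 0: azimuthal integral kills it; I = 0

0.000000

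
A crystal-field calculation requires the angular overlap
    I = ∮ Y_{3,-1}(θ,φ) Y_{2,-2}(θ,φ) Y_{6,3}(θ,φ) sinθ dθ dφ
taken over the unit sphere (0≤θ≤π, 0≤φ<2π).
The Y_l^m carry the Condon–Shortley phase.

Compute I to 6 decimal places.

l₃=6 ∉ [1,5] — triangle fails ⇒ I = 0

0.000000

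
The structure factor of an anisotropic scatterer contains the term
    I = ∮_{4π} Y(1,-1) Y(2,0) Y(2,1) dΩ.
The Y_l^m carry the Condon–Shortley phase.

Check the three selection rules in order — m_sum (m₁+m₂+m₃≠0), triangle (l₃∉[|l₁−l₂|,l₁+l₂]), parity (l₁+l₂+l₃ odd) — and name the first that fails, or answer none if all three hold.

m₁+m₂+m₃ = -1 + 0 + 1 = 0  ✓
triangle: |1−2|=1 ≤ l₃=2 ≤ 1+2=3  ✓
parity: l₁+l₂+l₃ = 5 is odd  ✗

parity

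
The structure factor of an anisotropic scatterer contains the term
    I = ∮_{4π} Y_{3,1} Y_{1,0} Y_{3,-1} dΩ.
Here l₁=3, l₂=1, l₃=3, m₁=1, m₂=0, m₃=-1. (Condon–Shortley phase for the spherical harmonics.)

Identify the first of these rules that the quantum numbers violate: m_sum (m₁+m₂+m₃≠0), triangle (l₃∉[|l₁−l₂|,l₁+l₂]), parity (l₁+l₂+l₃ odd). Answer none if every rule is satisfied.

Σmᵢ = 0  ✓
l₃∈[|l₁−l₂|,l₁+l₂]=[2,4], have l₃=3  ✓
Σlᵢ = 7 ⇒ odd  ✗

parity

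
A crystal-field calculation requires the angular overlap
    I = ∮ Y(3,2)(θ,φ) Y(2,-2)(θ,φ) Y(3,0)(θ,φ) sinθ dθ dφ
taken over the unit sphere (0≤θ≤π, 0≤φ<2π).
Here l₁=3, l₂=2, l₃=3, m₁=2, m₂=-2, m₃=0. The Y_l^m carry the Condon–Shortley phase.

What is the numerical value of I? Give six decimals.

Rules hold: Σm=0, L=8 even, 1≤3≤5.
N = 7·5·7 = 245
Δ = 2!·4!·2!/9! = 1/3780
Racah Σ t=0..2: t=0:+1/24 t=1:−1/4 t=2:+1/24 = -1/6
⇒ 3j(3 2 3; 0 0 0)² = 4/105, sgn +1
Racah Σ t=0..0: t=0:+1/24 = 1/24
⇒ 3j(3 2 3; 2 -2 0)² = 1/21, sgn -1
4πI² = N·(3j₀)²·(3jₘ)² = 4/9
I = -1·√(0.444444/4π) = -0.18806319

-0.188063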